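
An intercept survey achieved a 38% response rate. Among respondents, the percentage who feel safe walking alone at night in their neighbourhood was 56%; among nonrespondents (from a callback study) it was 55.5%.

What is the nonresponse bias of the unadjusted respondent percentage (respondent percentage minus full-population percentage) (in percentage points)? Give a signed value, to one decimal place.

Nonresponse fraction = 1 − 0.38 = 0.62.
Bias = (nonresponse fraction) × (respondent percentage − nonrespondent percentage)
     = 0.62 × (56 − 55.5) = 0.62 × 0.5 = 0.31.

+0.3 percentage points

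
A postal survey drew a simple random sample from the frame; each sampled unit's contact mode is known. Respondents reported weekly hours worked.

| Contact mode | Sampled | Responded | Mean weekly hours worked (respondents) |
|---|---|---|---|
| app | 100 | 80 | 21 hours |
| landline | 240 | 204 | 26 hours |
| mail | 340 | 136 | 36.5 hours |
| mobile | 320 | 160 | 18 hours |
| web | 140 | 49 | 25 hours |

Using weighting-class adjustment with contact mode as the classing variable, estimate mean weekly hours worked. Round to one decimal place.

26.3

Class response rates: app 80/100 = 80%, landline 204/240 = 85%, mail 136/340 = 40%, mobile 160/320 = 50%, web 49/140 = 35%.
Inverse-response-rate weighting restores each class to its sampled count, so class totals weight by n_sampled:
  app: 100 × 21 = 2100
  landline: 240 × 26 = 6240
  mail: 340 × 36.5 = 12,410
  mobile: 320 × 18 = 5760
  web: 140 × 25 = 3500
Adjusted estimate = 30,010 / 1,140 = 26.3246 → 26.3.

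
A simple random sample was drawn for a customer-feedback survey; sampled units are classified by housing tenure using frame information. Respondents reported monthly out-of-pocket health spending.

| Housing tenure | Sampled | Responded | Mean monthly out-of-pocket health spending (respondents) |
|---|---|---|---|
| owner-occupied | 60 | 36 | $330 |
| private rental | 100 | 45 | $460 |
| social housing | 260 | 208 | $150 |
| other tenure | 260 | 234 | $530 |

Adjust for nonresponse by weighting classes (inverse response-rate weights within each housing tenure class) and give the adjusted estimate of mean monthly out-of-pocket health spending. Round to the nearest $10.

$360

Class response rates: owner-occupied 36/60 = 60%, private rental 45/100 = 45%, social housing 208/260 = 80%, other tenure 234/260 = 90%.
Inverse-response-rate weighting restores each class to its sampled count, so class totals weight by n_sampled:
  owner-occupied: 60 × 330 = 19,800
  private rental: 100 × 460 = 46,000
  social housing: 260 × 150 = 39,000
  other tenure: 260 × 530 = 137,800
Adjusted estimate = 242,600 / 680 = 356.765 → $360.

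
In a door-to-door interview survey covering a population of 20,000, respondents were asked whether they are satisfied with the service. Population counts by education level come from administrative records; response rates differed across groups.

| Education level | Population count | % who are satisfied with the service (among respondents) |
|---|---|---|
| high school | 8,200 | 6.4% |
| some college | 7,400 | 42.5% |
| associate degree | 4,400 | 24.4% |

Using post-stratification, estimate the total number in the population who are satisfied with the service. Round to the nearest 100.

Each cell contributes its population count × the respondent rate:
  high school: 8,200 × 6.4% = 524.8
  some college: 7,400 × 42.5% = 3145
  associate degree: 4,400 × 24.4% = 1073.6
Estimated total = 4743.4 → 4,700.

4,700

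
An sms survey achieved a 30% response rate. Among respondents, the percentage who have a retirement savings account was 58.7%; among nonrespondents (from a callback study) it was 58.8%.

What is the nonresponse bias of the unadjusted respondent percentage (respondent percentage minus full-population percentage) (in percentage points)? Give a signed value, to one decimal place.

Nonresponse fraction = 1 − 0.3 = 0.7.
Bias = (nonresponse fraction) × (respondent percentage − nonrespondent percentage)
     = 0.7 × (58.7 − 58.8) = 0.7 × -0.1 = -0.07.

-0.1 percentage points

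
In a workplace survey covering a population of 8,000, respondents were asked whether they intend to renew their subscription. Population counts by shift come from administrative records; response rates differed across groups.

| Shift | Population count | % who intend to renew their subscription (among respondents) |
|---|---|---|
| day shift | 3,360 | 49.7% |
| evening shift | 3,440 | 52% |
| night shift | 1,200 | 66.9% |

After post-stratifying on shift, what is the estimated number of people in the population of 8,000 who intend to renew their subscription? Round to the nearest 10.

4,260

Apply each group's respondent rate to its population count:
  day shift: 3,360 × 49.7% = 1669.92
  evening shift: 3,440 × 52% = 1788.8
  night shift: 1,200 × 66.9% = 802.8
Estimated total = 4261.52 → 4,260.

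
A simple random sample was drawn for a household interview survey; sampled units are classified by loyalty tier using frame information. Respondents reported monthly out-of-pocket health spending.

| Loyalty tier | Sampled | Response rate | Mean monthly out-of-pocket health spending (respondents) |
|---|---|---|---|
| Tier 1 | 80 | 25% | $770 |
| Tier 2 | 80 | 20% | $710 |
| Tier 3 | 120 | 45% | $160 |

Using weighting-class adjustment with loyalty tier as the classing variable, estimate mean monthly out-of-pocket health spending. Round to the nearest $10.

Inverse-response-rate weighting restores each class to its sampled count, so class totals weight by n_sampled:
  Tier 1: 80 × 770 = 61,600
  Tier 2: 80 × 710 = 56,800
  Tier 3: 120 × 160 = 19,200
Adjusted estimate = 137,600 / 280 = 491.429 → $490.

$490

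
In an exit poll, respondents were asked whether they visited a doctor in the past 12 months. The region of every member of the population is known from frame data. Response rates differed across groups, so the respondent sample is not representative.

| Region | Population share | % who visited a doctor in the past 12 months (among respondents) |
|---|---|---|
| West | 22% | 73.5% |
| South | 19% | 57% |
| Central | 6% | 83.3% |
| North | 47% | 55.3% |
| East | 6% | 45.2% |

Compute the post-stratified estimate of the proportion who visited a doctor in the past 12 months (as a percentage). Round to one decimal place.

Reweight to the known region distribution:
  West: 0.22 × 73.5 = 16.17
  South: 0.19 × 57 = 10.83
  Central: 0.06 × 83.3 = 4.998
  North: 0.47 × 55.3 = 25.991
  East: 0.06 × 45.2 = 2.712
Post-stratified estimate = 60.701 → 60.7%.

60.7%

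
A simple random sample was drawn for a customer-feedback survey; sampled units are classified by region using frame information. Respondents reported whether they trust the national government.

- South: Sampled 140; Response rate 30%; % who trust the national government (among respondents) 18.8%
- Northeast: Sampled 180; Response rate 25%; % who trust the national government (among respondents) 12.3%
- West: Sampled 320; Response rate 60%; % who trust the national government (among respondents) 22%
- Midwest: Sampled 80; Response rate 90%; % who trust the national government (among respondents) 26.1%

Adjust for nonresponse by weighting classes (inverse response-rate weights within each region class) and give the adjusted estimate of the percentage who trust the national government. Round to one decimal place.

19.4%

Each respondent's weight = sampled/responded in their class; summing within a class gives n_sampled, so:
  South: 140 × 18.8 = 2632
  Northeast: 180 × 12.3 = 2214
  West: 320 × 22 = 7040
  Midwest: 80 × 26.1 = 2088
Adjusted estimate = 13,974 / 720 = 19.4083 → 19.4%.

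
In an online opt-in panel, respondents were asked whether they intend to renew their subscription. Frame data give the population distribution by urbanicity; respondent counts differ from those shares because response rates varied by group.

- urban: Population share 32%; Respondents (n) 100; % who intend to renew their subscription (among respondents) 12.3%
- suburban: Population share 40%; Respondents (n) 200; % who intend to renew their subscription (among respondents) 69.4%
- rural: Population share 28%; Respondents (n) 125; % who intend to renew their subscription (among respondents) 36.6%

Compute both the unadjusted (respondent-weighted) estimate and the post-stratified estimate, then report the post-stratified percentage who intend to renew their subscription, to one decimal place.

Unadjusted (pooled respondent) estimate weights by respondent counts:
  (100/425)×12.3 + (200/425)×69.4 + (125/425)×36.6 = 46.3176%
Reweighting by population urbanicity shares:
  0.32×12.3 + 0.4×69.4 + 0.28×36.6 = 41.944%

41.9%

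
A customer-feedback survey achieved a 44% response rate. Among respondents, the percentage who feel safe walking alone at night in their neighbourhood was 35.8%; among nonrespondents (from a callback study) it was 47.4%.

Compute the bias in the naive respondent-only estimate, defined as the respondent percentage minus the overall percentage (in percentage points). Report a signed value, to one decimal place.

-6.5 percentage points

Nonresponse fraction = 1 − 0.44 = 0.56.
Bias = (nonresponse fraction) × (respondent percentage − nonrespondent percentage)
     = 0.56 × (35.8 − 47.4) = 0.56 × -11.6 = -6.496.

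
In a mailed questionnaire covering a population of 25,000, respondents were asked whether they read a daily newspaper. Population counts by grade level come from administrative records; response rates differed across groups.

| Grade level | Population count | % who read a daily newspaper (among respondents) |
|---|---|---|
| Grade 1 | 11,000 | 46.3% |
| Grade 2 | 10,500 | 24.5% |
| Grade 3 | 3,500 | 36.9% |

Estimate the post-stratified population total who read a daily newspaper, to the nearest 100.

Estimated count per cell = population count × respondent percentage:
  Grade 1: 11,000 × 46.3% = 5093
  Grade 2: 10,500 × 24.5% = 2572.5
  Grade 3: 3,500 × 36.9% = 1291.5
Estimated total = 8957 → 9,000.

9,000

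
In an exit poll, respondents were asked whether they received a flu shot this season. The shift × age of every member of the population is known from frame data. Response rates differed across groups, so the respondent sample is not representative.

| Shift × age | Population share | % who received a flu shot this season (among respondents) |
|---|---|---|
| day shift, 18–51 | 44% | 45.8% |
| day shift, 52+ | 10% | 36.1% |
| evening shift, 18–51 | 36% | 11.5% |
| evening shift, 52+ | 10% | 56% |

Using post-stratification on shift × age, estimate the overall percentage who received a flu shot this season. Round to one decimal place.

33.5%

Post-stratification weights by population share, not respondent share:
  day shift, 18–51: 0.44 × 45.8 = 20.152
  day shift, 52+: 0.1 × 36.1 = 3.61
  evening shift, 18–51: 0.36 × 11.5 = 4.14
  evening shift, 52+: 0.1 × 56 = 5.6
Post-stratified estimate = 33.502 → 33.5%.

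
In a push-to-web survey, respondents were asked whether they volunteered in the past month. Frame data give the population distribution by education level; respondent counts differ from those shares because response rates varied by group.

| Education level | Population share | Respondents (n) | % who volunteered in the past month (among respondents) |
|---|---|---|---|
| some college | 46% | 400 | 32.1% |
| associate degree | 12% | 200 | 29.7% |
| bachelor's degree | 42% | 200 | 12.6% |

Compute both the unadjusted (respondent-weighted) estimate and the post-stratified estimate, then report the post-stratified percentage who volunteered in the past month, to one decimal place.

Naive respondent-only estimate (weights = respondent counts):
  (400/800)×32.1 + (200/800)×29.7 + (200/800)×12.6 = 26.625%
Post-stratified estimate weights by population shares:
  0.46×32.1 + 0.12×29.7 + 0.42×12.6 = 23.622%

23.6%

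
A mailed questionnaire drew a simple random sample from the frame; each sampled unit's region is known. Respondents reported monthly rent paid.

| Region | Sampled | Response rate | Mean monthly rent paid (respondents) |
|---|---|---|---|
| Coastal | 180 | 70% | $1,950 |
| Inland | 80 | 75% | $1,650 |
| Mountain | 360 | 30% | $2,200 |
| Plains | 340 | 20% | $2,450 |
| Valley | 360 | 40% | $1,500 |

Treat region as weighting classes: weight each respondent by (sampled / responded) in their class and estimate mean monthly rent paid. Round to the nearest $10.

$2,010

Inverse-response-rate weighting restores each class to its sampled count, so class totals weight by n_sampled:
  Coastal: 180 × 1950 = 351,000
  Inland: 80 × 1650 = 132,000
  Mountain: 360 × 2200 = 792,000
  Plains: 340 × 2450 = 833,000
  Valley: 360 × 1500 = 540,000
Adjusted estimate = 2,648,000 / 1,320 = 2006.06 → $2,010.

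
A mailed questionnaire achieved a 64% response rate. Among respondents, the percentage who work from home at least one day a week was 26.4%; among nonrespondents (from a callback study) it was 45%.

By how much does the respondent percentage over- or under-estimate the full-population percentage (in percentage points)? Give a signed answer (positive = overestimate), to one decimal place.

-6.7 percentage points

Nonresponse fraction = 1 − 0.64 = 0.36.
Bias = (nonresponse fraction) × (respondent percentage − nonrespondent percentage)
     = 0.36 × (26.4 − 45) = 0.36 × -18.6 = -6.696.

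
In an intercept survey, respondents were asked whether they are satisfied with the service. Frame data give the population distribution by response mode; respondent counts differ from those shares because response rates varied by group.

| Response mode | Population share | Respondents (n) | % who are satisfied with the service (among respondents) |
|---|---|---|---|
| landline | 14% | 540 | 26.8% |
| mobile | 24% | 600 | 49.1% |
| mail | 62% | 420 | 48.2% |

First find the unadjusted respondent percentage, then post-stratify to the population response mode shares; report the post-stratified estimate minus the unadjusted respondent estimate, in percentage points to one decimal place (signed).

Without adjustment, the pooled respondent share is:
  (540/1560)×26.8 + (600/1560)×49.1 + (420/1560)×48.2 = 41.1385%
Post-stratified estimate weights by population shares:
  0.14×26.8 + 0.24×49.1 + 0.62×48.2 = 45.42%
Difference = 45.42 − 41.1385 = 4.2815 pp.

+4.3 percentage points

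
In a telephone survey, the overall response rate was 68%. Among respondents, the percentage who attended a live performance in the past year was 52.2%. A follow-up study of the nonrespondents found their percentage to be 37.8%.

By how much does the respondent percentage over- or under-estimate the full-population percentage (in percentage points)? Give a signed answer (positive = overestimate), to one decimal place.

+4.6 percentage points

Nonresponse fraction = 1 − 0.68 = 0.32.
Bias = (nonresponse fraction) × (respondent percentage − nonrespondent percentage)
     = 0.32 × (52.2 − 37.8) = 0.32 × 14.4 = 4.608.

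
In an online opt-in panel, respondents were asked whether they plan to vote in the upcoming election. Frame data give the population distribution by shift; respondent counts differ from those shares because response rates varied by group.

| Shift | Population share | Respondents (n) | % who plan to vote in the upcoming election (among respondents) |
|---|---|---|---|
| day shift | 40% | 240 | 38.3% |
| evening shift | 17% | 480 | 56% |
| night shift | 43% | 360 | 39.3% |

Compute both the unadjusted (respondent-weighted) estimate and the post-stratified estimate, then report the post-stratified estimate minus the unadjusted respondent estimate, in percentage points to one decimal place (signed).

Naive respondent-only estimate (weights = respondent counts):
  (240/1080)×38.3 + (480/1080)×56 + (360/1080)×39.3 = 46.5%
Post-stratifying to population shares instead:
  0.4×38.3 + 0.17×56 + 0.43×39.3 = 41.739%
Difference = 41.739 − 46.5 = -4.761 pp.

-4.8 percentage points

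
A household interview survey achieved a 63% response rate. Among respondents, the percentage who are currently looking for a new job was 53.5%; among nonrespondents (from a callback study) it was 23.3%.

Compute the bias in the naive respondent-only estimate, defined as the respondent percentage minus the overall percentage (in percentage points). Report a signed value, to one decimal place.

Nonresponse fraction = 1 − 0.63 = 0.37.
Bias = (nonresponse fraction) × (respondent percentage − nonrespondent percentage)
     = 0.37 × (53.5 − 23.3) = 0.37 × 30.2 = 11.174.

+11.2 percentage points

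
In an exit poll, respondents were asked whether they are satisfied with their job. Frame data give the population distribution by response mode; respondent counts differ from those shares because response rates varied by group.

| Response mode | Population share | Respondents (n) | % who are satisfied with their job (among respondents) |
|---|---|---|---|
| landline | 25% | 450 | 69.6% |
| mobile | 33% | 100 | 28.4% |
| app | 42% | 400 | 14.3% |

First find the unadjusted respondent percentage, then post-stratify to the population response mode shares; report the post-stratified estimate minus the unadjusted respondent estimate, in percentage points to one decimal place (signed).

-9.2 percentage points

Naive respondent-only estimate (weights = respondent counts):
  (450/950)×69.6 + (100/950)×28.4 + (400/950)×14.3 = 41.9789%
Post-stratifying to population shares instead:
  0.25×69.6 + 0.33×28.4 + 0.42×14.3 = 32.778%
Difference = 32.778 − 41.9789 = -9.2009 pp.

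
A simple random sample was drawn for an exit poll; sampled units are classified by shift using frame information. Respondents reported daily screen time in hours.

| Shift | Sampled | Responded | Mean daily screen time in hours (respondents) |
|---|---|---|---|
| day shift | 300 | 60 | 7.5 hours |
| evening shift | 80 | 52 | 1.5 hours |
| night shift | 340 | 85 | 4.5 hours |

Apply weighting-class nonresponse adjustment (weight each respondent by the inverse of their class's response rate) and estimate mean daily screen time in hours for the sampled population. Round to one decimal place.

Response rates by class: day shift 60/300 = 20%, evening shift 52/80 = 65%, night shift 85/340 = 25%.
Inverse-response-rate weighting restores each class to its sampled count, so class totals weight by n_sampled:
  day shift: 300 × 7.5 = 2250
  evening shift: 80 × 1.5 = 120
  night shift: 340 × 4.5 = 1530
Adjusted estimate = 3900 / 720 = 5.41667 → 5.4.

5.4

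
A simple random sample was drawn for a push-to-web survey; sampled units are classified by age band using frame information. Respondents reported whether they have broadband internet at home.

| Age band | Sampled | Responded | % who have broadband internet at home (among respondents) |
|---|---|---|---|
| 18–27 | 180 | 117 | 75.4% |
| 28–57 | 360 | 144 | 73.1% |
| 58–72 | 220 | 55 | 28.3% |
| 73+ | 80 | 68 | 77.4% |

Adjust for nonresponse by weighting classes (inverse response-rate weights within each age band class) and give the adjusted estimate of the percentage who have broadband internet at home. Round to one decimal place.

Response rates by class: 18–27 117/180 = 65%, 28–57 144/360 = 40%, 58–72 55/220 = 25%, 73+ 68/80 = 85%.
Inverse-response-rate weighting restores each class to its sampled count, so class totals weight by n_sampled:
  18–27: 180 × 75.4 = 13572
  28–57: 360 × 73.1 = 26316
  58–72: 220 × 28.3 = 6226
  73+: 80 × 77.4 = 6192
Adjusted estimate = 52,306 / 840 = 62.269 → 62.3%.

62.3%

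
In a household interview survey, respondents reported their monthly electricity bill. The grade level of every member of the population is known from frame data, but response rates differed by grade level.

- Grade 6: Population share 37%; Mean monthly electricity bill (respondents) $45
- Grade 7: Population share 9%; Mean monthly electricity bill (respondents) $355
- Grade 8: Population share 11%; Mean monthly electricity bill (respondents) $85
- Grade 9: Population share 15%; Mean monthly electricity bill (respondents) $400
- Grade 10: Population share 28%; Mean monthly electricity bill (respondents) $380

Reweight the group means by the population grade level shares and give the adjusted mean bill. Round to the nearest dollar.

Reweight to the known grade level distribution:
  Grade 6: 0.37 × 45 = 16.65
  Grade 7: 0.09 × 355 = 31.95
  Grade 8: 0.11 × 85 = 9.35
  Grade 9: 0.15 × 400 = 60
  Grade 10: 0.28 × 380 = 106.4
Post-stratified estimate = 224.35 → $224.

$224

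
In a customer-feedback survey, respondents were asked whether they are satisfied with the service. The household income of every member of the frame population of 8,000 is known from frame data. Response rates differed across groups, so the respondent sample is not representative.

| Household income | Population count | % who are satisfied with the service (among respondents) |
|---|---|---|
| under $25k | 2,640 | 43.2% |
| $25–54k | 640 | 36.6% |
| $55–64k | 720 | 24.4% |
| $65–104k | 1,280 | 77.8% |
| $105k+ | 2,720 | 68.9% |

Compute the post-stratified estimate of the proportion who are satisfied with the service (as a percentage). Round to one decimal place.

Each cell contributes population-share × respondent value:
  under $25k: (2,640/8,000) × 43.2 = 14.256
  $25–54k: (640/8,000) × 36.6 = 2.928
  $55–64k: (720/8,000) × 24.4 = 2.196
  $65–104k: (1,280/8,000) × 77.8 = 12.448
  $105k+: (2,720/8,000) × 68.9 = 23.426
Post-stratified estimate = 55.254 → 55.3%.

55.3%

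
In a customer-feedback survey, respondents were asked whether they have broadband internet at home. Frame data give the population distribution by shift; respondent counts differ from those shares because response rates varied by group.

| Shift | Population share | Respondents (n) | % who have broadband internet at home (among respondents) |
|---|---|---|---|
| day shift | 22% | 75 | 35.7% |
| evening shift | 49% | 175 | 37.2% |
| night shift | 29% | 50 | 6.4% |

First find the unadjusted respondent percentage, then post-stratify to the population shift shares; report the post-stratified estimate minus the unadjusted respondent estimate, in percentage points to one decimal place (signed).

-3.8 percentage points

Unadjusted (pooled respondent) estimate weights by respondent counts:
  (75/300)×35.7 + (175/300)×37.2 + (50/300)×6.4 = 31.6917%
Reweighting by population shift shares:
  0.22×35.7 + 0.49×37.2 + 0.29×6.4 = 27.938%
Difference = 27.938 − 31.6917 = -3.7537 pp.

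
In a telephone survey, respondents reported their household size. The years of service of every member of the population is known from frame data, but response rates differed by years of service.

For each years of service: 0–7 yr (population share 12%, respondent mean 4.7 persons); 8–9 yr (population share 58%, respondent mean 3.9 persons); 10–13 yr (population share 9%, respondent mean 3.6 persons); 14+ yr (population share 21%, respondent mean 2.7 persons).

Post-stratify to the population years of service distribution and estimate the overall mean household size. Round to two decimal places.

Weight each group's respondent value by its population share:
  0–7 yr: 0.12 × 4.7 = 0.564
  8–9 yr: 0.58 × 3.9 = 2.262
  10–13 yr: 0.09 × 3.6 = 0.324
  14+ yr: 0.21 × 2.7 = 0.567
Post-stratified estimate = 3.717 → 3.72.

3.72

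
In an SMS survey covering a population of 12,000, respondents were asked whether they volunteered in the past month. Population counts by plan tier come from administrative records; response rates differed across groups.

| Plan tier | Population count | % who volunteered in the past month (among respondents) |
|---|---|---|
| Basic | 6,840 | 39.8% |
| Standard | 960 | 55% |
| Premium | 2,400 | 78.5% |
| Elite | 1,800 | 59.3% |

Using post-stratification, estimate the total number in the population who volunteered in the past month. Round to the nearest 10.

6,200

Each cell contributes its population count × the respondent rate:
  Basic: 6,840 × 39.8% = 2722.32
  Standard: 960 × 55% = 528
  Premium: 2,400 × 78.5% = 1884
  Elite: 1,800 × 59.3% = 1067.4
Estimated total = 6201.72 → 6,200.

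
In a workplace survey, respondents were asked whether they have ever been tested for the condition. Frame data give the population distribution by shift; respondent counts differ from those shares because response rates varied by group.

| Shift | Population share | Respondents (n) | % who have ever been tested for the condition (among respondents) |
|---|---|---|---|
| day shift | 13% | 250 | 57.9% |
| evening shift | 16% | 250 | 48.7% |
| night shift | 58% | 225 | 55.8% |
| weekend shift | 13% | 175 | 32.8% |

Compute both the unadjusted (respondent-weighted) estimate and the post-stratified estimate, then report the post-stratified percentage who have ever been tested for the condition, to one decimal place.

51.9%

Naive respondent-only estimate (weights = respondent counts):
  (250/900)×57.9 + (250/900)×48.7 + (225/900)×55.8 + (175/900)×32.8 = 49.9389%
Post-stratifying to population shares instead:
  0.13×57.9 + 0.16×48.7 + 0.58×55.8 + 0.13×32.8 = 51.947%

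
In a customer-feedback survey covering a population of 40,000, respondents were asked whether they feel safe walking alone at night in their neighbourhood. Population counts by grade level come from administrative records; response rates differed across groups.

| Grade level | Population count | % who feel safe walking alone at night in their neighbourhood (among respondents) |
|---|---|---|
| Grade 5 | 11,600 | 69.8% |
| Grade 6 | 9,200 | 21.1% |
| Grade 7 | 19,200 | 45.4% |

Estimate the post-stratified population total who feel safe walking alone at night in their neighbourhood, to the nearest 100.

Estimated count per cell = population count × respondent percentage:
  Grade 5: 11,600 × 69.8% = 8096.8
  Grade 6: 9,200 × 21.1% = 1941.2
  Grade 7: 19,200 × 45.4% = 8716.8
Estimated total = 18754.8 → 18,800.

18,800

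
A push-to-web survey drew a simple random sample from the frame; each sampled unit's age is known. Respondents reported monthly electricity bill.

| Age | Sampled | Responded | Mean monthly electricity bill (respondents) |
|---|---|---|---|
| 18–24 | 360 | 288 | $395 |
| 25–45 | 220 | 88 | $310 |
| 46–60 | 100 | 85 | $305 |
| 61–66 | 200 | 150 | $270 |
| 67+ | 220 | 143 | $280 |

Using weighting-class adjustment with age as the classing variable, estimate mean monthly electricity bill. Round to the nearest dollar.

Response rates by class: 18–24 288/360 = 80%, 25–45 88/220 = 40%, 46–60 85/100 = 85%, 61–66 150/200 = 75%, 67+ 143/220 = 65%.
Inverse-response-rate weighting restores each class to its sampled count, so class totals weight by n_sampled:
  18–24: 360 × 395 = 142,200
  25–45: 220 × 310 = 68,200
  46–60: 100 × 305 = 30,500
  61–66: 200 × 270 = 54,000
  67+: 220 × 280 = 61,600
Adjusted estimate = 356,500 / 1,100 = 324.091 → $324.

$324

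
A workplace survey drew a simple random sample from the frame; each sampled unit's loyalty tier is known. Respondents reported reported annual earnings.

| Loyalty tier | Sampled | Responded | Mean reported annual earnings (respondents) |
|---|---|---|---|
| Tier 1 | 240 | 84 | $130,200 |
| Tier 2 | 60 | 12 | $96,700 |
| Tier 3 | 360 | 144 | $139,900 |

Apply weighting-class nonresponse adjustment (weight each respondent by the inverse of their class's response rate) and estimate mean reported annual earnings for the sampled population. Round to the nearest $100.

$132,400

Class response rates: Tier 1 84/240 = 35%, Tier 2 12/60 = 20%, Tier 3 144/360 = 40%.
Inverse-response-rate weighting restores each class to its sampled count, so class totals weight by n_sampled:
  Tier 1: 240 × 130,200 = 31,248,000
  Tier 2: 60 × 96,700 = 5,802,000
  Tier 3: 360 × 139,900 = 50,364,000
Adjusted estimate = 87,414,000 / 660 = 132445 → $132,400.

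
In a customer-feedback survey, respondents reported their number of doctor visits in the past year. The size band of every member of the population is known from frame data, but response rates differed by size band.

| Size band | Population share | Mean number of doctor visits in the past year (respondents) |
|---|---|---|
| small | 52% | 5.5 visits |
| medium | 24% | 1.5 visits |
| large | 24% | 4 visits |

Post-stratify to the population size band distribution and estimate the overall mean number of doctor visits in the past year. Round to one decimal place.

4.2

Reweight to the known size band distribution:
  small: 0.52 × 5.5 = 2.86
  medium: 0.24 × 1.5 = 0.36
  large: 0.24 × 4 = 0.96
Post-stratified estimate = 4.18 → 4.2.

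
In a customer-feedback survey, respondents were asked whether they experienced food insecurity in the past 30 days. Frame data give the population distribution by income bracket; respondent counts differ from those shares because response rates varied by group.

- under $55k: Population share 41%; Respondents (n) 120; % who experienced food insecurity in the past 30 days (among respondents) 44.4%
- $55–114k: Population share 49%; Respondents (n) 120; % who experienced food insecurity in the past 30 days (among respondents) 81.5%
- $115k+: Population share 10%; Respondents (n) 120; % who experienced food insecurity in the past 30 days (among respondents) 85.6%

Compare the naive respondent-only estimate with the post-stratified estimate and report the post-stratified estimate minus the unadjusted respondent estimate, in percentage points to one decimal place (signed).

Unadjusted (pooled respondent) estimate weights by respondent counts:
  (120/360)×44.4 + (120/360)×81.5 + (120/360)×85.6 = 70.5%
Reweighting by population income bracket shares:
  0.41×44.4 + 0.49×81.5 + 0.1×85.6 = 66.699%
Difference = 66.699 − 70.5 = -3.801 pp.

-3.8 percentage points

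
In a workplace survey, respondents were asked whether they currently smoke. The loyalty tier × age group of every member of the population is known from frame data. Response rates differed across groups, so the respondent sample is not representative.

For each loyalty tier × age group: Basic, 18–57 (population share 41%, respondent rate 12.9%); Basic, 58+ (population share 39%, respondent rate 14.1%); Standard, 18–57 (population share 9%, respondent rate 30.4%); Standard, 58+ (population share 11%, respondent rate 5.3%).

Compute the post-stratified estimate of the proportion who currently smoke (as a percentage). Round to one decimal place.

14.1%

Reweight to the known loyalty tier × age group distribution:
  Basic, 18–57: 0.41 × 12.9 = 5.289
  Basic, 58+: 0.39 × 14.1 = 5.499
  Standard, 18–57: 0.09 × 30.4 = 2.736
  Standard, 58+: 0.11 × 5.3 = 0.583
Post-stratified estimate = 14.107 → 14.1%.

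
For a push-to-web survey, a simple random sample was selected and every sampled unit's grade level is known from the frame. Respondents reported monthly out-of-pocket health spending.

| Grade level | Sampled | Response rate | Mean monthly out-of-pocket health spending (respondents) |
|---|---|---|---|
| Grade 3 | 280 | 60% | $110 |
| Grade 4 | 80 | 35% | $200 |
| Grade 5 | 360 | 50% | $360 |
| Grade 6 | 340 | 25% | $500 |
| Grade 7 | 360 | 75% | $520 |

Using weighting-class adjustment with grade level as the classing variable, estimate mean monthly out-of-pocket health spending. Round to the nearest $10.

Each respondent's weight = sampled/responded in their class; summing within a class gives n_sampled, so:
  Grade 3: 280 × 110 = 30,800
  Grade 4: 80 × 200 = 16,000
  Grade 5: 360 × 360 = 129,600
  Grade 6: 340 × 500 = 170,000
  Grade 7: 360 × 520 = 187,200
Adjusted estimate = 533,600 / 1,420 = 375.775 → $380.

$380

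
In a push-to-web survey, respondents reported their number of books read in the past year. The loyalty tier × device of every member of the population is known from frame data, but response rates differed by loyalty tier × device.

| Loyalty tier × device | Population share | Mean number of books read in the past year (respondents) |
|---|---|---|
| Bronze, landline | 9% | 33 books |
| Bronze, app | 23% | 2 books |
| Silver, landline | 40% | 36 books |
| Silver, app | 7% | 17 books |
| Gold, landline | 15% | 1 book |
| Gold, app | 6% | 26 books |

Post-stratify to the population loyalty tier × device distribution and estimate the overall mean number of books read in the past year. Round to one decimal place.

Reweight to the known loyalty tier × device distribution:
  Bronze, landline: 0.09 × 33 = 2.97
  Bronze, app: 0.23 × 2 = 0.46
  Silver, landline: 0.4 × 36 = 14.4
  Silver, app: 0.07 × 17 = 1.19
  Gold, landline: 0.15 × 1 = 0.15
  Gold, app: 0.06 × 26 = 1.56
Post-stratified estimate = 20.73 → 20.7.

20.7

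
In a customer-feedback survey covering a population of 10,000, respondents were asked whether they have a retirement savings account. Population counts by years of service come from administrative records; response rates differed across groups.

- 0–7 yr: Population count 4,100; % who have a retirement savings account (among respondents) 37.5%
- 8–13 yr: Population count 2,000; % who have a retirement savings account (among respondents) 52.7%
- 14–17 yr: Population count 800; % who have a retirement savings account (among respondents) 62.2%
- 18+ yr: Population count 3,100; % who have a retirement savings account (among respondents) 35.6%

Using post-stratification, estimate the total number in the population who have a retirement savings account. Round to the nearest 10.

Each cell contributes its population count × the respondent rate:
  0–7 yr: 4,100 × 37.5% = 1537.5
  8–13 yr: 2,000 × 52.7% = 1054
  14–17 yr: 800 × 62.2% = 497.6
  18+ yr: 3,100 × 35.6% = 1103.6
Estimated total = 4192.7 → 4,190.

4,190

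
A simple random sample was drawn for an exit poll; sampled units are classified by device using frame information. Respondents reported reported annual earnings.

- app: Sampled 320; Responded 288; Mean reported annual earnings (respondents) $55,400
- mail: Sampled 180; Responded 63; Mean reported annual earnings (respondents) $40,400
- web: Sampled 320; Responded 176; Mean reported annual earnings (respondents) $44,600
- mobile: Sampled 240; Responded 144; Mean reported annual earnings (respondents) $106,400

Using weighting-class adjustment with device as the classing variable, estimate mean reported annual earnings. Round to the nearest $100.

Response rates by class: app 288/320 = 90%, mail 63/180 = 35%, web 176/320 = 55%, mobile 144/240 = 60%.
Weighting each respondent by the inverse class response rate inflates each class back to its sampled size, so the class weight is n_sampled:
  app: 320 × 55,400 = 17,728,000
  mail: 180 × 40,400 = 7,272,000
  web: 320 × 44,600 = 14,272,000
  mobile: 240 × 106,400 = 25,536,000
Adjusted estimate = 64,808,000 / 1,060 = 61139.6 → $61,100.

$61,100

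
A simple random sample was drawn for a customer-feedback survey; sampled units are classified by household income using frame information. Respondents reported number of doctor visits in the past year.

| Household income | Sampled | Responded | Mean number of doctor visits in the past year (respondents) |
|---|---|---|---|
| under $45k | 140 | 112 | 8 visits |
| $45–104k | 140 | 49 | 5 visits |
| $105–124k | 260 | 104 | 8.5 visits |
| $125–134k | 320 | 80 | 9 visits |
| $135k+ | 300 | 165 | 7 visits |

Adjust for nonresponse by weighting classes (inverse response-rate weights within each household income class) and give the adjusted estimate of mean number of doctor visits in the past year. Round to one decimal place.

Response rates by class: under $45k 112/140 = 80%, $45–104k 49/140 = 35%, $105–124k 104/260 = 40%, $125–134k 80/320 = 25%, $135k+ 165/300 = 55%.
Each respondent's weight = sampled/responded in their class; summing within a class gives n_sampled, so:
  under $45k: 140 × 8 = 1120
  $45–104k: 140 × 5 = 700
  $105–124k: 260 × 8.5 = 2210
  $125–134k: 320 × 9 = 2880
  $135k+: 300 × 7 = 2100
Adjusted estimate = 9010 / 1,160 = 7.76724 → 7.8.

7.8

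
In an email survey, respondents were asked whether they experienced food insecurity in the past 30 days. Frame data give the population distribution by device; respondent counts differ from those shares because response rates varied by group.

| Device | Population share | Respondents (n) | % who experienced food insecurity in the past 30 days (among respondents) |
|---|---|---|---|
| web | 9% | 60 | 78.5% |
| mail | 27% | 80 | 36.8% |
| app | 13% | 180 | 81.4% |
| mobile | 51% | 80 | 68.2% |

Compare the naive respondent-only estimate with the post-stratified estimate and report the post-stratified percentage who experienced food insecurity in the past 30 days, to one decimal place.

62.4%

Unadjusted (pooled respondent) estimate weights by respondent counts:
  (60/400)×78.5 + (80/400)×36.8 + (180/400)×81.4 + (80/400)×68.2 = 69.405%
Reweighting by population device shares:
  0.09×78.5 + 0.27×36.8 + 0.13×81.4 + 0.51×68.2 = 62.365%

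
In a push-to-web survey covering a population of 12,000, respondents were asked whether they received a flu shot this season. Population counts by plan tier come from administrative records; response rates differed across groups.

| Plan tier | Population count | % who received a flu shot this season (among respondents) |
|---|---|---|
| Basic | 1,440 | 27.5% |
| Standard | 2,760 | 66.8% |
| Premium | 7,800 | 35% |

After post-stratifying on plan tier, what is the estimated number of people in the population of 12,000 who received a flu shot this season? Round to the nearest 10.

Estimated count per cell = population count × respondent percentage:
  Basic: 1,440 × 27.5% = 396
  Standard: 2,760 × 66.8% = 1843.68
  Premium: 7,800 × 35% = 2730
Estimated total = 4969.68 → 4,970.

4,970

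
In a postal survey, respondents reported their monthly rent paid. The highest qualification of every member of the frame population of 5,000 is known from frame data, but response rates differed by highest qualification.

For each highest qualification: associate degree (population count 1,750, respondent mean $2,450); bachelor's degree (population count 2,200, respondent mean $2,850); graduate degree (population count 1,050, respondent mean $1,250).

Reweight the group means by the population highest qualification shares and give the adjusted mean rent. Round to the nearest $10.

Post-stratification weights by population share, not respondent share:
  associate degree: (1,750/5,000) × 2450 = 857.5
  bachelor's degree: (2,200/5,000) × 2850 = 1254
  graduate degree: (1,050/5,000) × 1250 = 262.5
Post-stratified estimate = 2374 → $2,370.

$2,370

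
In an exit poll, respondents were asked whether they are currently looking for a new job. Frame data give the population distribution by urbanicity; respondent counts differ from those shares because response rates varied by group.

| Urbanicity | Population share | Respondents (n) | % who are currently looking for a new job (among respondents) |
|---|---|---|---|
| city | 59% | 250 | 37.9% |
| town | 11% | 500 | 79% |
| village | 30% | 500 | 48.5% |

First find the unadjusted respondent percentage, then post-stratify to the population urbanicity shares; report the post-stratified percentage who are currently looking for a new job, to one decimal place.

45.6%

Without adjustment, the pooled respondent share is:
  (250/1250)×37.9 + (500/1250)×79 + (500/1250)×48.5 = 58.58%
Reweighting by population urbanicity shares:
  0.59×37.9 + 0.11×79 + 0.3×48.5 = 45.601%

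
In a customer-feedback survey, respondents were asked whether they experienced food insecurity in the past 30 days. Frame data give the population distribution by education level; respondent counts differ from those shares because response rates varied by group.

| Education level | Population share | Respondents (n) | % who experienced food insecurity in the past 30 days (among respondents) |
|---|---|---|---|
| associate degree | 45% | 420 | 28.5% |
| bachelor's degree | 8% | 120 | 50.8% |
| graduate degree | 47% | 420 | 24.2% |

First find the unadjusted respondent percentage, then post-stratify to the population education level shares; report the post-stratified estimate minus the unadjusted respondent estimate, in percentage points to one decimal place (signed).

Naive respondent-only estimate (weights = respondent counts):
  (420/960)×28.5 + (120/960)×50.8 + (420/960)×24.2 = 29.4062%
Reweighting by population education level shares:
  0.45×28.5 + 0.08×50.8 + 0.47×24.2 = 28.263%
Difference = 28.263 − 29.4062 = -1.1433 pp.

-1.1 percentage points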